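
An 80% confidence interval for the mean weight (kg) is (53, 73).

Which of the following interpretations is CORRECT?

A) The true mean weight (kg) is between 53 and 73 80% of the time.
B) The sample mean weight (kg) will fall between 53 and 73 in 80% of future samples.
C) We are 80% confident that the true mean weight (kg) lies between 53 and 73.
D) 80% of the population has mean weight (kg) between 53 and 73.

A confidence interval represents our confidence in the procedure, not a probability statement about the parameter.

Key concept: If we repeated this sampling process many times and computed an 80% CI each time, about 80% of those intervals would contain the true population parameter.

For this specific interval (53, 73):
- Midpoint (point estimate): 63
- Margin of error: 10

The correct interpretation is the one stating confidence that the true parameter lies in the interval — option C.

C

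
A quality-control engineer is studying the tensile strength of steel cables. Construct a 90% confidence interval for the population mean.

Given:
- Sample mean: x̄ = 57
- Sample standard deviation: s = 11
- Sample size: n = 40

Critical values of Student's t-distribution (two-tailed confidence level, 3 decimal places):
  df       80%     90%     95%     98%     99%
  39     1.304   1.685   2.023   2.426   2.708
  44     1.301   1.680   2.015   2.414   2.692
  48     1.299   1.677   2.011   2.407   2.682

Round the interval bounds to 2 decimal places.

The population standard deviation σ is unknown (only the sample standard deviation s is given), so use a t-interval with df = n - 1 = 40 - 1 = 39.

For 90% confidence with df = 39, t* = 1.685 (from t-table)

Standard error: SE = s/√n = 11/√40 = 1.739253

Margin of error: E = t* × SE = 1.685 × 1.739253 = 2.9306

T-interval: x̄ ± E = 57 ± 2.9306 = (54.0694, 59.9306)

Rounded to 2 decimal places:

(54.07, 59.93)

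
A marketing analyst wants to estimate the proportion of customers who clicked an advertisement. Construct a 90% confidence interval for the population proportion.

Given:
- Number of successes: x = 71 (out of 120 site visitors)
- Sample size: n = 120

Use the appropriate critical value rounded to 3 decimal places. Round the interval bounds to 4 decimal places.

Sample proportion: p̂ = 71/120 = 0.591667

Check conditions for normal approximation:
  np̂ = 71 ≥ 10 ✓
  n(1-p̂) = 49 ≥ 10 ✓

The sample is large enough, so use a z-interval (normal approximation) for the proportion.

For 90% confidence, z* = 1.645 (from standard normal table)

Standard error: SE = √(p̂(1-p̂)/n) = √(0.591667×0.408333/120) = 0.04486993

Margin of error: E = z* × SE = 1.645 × 0.04486993 = 0.073811

Z-interval: p̂ ± E = 0.591667 ± 0.073811 = (0.517856, 0.665478)

Rounded to 4 decimal places:

(0.5179, 0.6655)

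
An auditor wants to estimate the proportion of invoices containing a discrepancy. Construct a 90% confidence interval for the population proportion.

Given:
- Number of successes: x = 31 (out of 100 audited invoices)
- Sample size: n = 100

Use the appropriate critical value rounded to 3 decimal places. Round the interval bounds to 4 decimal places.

Sample proportion: p̂ = 31/100 = 0.310000

Check conditions for normal approximation:
  np̂ = 31 ≥ 10 ✓
  n(1-p̂) = 69 ≥ 10 ✓

The sample is large enough, so use a z-interval (normal approximation) for the proportion.

For 90% confidence, z* = 1.645 (from standard normal table)

Standard error: SE = √(p̂(1-p̂)/n) = √(0.310000×0.690000/100) = 0.04624932

Margin of error: E = z* × SE = 1.645 × 0.04624932 = 0.076080

Z-interval: p̂ ± E = 0.310000 ± 0.076080 = (0.233920, 0.386080)

Rounded to 4 decimal places:

(0.2339, 0.3861)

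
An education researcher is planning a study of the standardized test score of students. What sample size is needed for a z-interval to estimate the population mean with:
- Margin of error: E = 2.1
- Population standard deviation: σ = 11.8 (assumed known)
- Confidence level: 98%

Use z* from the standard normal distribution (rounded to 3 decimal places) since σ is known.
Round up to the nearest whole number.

Using z* since population σ is known (z-interval formula).

For 98% confidence, z* = 2.326 (from standard normal table)

Sample size formula for z-interval: n = (z*σ/E)²

n = (2.326 × 11.8 / 2.1)²
  = (13.069905)²
  = 170.8224

Round up to the nearest whole number: n = 171

171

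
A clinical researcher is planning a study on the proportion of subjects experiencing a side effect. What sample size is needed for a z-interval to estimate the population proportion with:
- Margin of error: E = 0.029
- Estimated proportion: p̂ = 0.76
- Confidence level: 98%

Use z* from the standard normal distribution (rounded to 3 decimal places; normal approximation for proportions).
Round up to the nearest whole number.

Using z* for proportion z-interval (normal approximation).

For 98% confidence, z* = 2.326 (from standard normal table)

Sample size formula for proportion z-interval: n = z*²p̂(1-p̂)/E²

n = 2.326² × 0.76 × 0.24 / 0.029²
  = 5.410276 × 0.1824 / 0.000841
  = 1173.4059

Round up to the nearest whole number: n = 1174

1174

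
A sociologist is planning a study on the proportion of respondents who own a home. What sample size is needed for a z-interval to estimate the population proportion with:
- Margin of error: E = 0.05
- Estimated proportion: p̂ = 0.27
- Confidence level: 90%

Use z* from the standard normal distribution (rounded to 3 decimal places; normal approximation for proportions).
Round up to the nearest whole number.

Using z* for proportion z-interval (normal approximation).

For 90% confidence, z* = 1.645 (from standard normal table)

Sample size formula for proportion z-interval: n = z*²p̂(1-p̂)/E²

n = 1.645² × 0.27 × 0.73 / 0.05²
  = 2.706025 × 0.1971 / 0.0025
  = 213.3430

Round up to the nearest whole number: n = 214

214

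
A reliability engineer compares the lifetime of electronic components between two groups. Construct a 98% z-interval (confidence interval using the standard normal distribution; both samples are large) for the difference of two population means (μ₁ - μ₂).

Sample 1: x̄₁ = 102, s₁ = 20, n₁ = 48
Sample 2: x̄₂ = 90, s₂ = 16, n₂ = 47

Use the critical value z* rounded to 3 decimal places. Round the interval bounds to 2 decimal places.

Both samples are large (n₁ = 48 ≥ 30, n₂ = 47 ≥ 30), so a z-interval for the difference of means applies.

Point estimate: x̄₁ - x̄₂ = 102 - 90 = 12

Standard error: SE = √(s₁²/n₁ + s₂²/n₂)
= √(20²/48 + 16²/47)
= √(8.333333 + 5.446809)
= 3.712161

For 98% confidence, z* = 2.326 (from standard normal table)
Margin of error: E = z* × SE = 2.326 × 3.712161 = 8.6345

Z-interval: (x̄₁ - x̄₂) ± E = 12 ± 8.6345 = (3.3655, 20.6345)

Rounded to 2 decimal places:

(3.37, 20.63)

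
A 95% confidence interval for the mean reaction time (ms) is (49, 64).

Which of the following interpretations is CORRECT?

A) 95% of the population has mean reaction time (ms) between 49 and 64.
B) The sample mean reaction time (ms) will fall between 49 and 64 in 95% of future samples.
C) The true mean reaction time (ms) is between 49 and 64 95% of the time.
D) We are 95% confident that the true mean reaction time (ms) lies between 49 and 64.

A confidence interval represents our confidence in the procedure, not a probability statement about the parameter.

Key concept: If we repeated this sampling process many times and computed a 95% CI each time, about 95% of those intervals would contain the true population parameter.

For this specific interval (49, 64):
- Midpoint (point estimate): 56.5
- Margin of error: 7.5

The correct interpretation is the one stating confidence that the true parameter lies in the interval — option D.

D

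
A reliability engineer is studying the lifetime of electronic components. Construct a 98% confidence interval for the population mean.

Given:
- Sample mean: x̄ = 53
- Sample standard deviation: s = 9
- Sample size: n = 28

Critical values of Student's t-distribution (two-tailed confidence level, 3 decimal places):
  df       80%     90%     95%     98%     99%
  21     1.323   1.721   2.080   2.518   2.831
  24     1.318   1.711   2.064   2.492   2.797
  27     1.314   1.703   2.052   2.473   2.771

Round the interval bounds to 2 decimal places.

The population standard deviation σ is unknown (only the sample standard deviation s is given), so use a t-interval with df = n - 1 = 28 - 1 = 27.

For 98% confidence with df = 27, t* = 2.473 (from t-table)

Standard error: SE = s/√n = 9/√28 = 1.700840

Margin of error: E = t* × SE = 2.473 × 1.700840 = 4.2062

T-interval: x̄ ± E = 53 ± 4.2062 = (48.7938, 57.2062)

Rounded to 2 decimal places:

(48.79, 57.21)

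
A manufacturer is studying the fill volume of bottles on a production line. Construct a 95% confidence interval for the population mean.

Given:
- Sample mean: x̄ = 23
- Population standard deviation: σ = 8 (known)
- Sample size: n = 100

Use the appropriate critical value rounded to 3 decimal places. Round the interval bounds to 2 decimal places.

The population standard deviation σ is known, so use a z-interval (standard normal critical value).

For 95% confidence, z* = 1.96 (from standard normal table)

Standard error: SE = σ/√n = 8/√100 = 0.800000

Margin of error: E = z* × SE = 1.96 × 0.800000 = 1.5680

Z-interval: x̄ ± E = 23 ± 1.5680 = (21.4320, 24.5680)

Rounded to 2 decimal places:

(21.43, 24.57)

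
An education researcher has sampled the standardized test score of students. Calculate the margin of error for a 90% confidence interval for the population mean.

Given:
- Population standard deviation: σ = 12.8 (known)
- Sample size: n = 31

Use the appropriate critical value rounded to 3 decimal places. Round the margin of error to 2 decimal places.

The population standard deviation σ is known, so use the z-interval margin of error formula.

For 90% confidence, z* = 1.645 (from standard normal table)

Margin of error formula for z-interval: E = z* × σ/√n

E = 1.645 × 12.8/√31
  = 1.645 × 2.298948
  = 3.7818

Rounded to 2 decimal places:

3.78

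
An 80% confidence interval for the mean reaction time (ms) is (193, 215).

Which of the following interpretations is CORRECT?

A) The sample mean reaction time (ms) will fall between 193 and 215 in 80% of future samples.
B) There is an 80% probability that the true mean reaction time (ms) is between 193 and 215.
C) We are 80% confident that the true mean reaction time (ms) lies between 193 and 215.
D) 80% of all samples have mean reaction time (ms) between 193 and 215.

A confidence interval represents our confidence in the procedure, not a probability statement about the parameter.

Key concept: If we repeated this sampling process many times and computed an 80% CI each time, about 80% of those intervals would contain the true population parameter.

For this specific interval (193, 215):
- Midpoint (point estimate): 204
- Margin of error: 11

The correct interpretation is the one stating confidence that the true parameter lies in the interval — option C.

C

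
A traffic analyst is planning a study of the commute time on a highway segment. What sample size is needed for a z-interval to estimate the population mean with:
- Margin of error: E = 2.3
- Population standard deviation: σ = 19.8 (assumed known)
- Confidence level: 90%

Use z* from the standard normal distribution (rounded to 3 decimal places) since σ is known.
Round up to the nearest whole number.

Using z* since population σ is known (z-interval formula).

For 90% confidence, z* = 1.645 (from standard normal table)

Sample size formula for z-interval: n = (z*σ/E)²

n = (1.645 × 19.8 / 2.3)²
  = (14.161304)²
  = 200.5425

Round up to the nearest whole number: n = 201

201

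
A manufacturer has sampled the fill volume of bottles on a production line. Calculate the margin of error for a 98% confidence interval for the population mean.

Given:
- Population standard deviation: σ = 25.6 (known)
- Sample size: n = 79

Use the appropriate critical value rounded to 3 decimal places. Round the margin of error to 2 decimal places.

The population standard deviation σ is known, so use the z-interval margin of error formula.

For 98% confidence, z* = 2.326 (from standard normal table)

Margin of error formula for z-interval: E = z* × σ/√n

E = 2.326 × 25.6/√79
  = 2.326 × 2.880225
  = 6.6994

Rounded to 2 decimal places:

6.70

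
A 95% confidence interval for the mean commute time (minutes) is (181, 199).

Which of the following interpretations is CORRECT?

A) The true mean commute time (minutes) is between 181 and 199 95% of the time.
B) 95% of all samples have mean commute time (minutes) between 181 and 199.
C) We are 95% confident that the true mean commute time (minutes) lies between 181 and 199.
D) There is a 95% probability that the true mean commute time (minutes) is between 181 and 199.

A confidence interval represents our confidence in the procedure, not a probability statement about the parameter.

Key concept: If we repeated this sampling process many times and computed a 95% CI each time, about 95% of those intervals would contain the true population parameter.

For this specific interval (181, 199):
- Midpoint (point estimate): 190
- Margin of error: 9

The correct interpretation is the one stating confidence that the true parameter lies in the interval — option C.

C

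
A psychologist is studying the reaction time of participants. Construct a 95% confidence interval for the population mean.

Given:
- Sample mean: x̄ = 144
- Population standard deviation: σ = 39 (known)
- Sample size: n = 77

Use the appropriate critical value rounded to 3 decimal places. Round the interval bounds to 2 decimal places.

The population standard deviation σ is known, so use a z-interval (standard normal critical value).

For 95% confidence, z* = 1.96 (from standard normal table)

Standard error: SE = σ/√n = 39/√77 = 4.444462

Margin of error: E = z* × SE = 1.96 × 4.444462 = 8.7111

Z-interval: x̄ ± E = 144 ± 8.7111 = (135.2889, 152.7111)

Rounded to 2 decimal places:

(135.29, 152.71)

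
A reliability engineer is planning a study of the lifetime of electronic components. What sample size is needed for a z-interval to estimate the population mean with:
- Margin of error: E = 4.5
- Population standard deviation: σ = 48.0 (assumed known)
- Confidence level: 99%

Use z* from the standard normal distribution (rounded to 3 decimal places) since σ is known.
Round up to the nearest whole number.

Using z* since population σ is known (z-interval formula).

For 99% confidence, z* = 2.576 (from standard normal table)

Sample size formula for z-interval: n = (z*σ/E)²

n = (2.576 × 48.0 / 4.5)²
  = (27.477333)²
  = 755.0038

Round up to the nearest whole number: n = 756

756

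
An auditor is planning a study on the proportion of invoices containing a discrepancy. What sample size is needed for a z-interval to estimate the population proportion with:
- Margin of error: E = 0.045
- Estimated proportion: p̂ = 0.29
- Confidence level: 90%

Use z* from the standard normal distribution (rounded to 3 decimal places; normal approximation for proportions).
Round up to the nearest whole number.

Using z* for proportion z-interval (normal approximation).

For 90% confidence, z* = 1.645 (from standard normal table)

Sample size formula for proportion z-interval: n = z*²p̂(1-p̂)/E²

n = 1.645² × 0.29 × 0.71 / 0.045²
  = 2.706025 × 0.2059 / 0.002025
  = 275.1459

Round up to the nearest whole number: n = 276

276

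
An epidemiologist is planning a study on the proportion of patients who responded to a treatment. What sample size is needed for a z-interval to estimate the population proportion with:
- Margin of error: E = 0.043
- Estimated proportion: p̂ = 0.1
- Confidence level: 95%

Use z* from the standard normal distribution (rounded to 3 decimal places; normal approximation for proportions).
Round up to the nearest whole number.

Using z* for proportion z-interval (normal approximation).

For 95% confidence, z* = 1.96 (from standard normal table)

Sample size formula for proportion z-interval: n = z*²p̂(1-p̂)/E²

n = 1.96² × 0.1 × 0.9 / 0.043²
  = 3.8416 × 0.09 / 0.001849
  = 186.9897

Round up to the nearest whole number: n = 187

187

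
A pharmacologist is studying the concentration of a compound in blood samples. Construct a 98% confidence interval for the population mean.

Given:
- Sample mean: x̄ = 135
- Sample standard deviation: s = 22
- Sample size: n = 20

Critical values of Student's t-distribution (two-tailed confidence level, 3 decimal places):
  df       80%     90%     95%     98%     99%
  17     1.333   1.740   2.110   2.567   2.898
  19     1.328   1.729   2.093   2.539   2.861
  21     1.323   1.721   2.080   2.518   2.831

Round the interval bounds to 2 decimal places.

The population standard deviation σ is unknown (only the sample standard deviation s is given), so use a t-interval with df = n - 1 = 20 - 1 = 19.

For 98% confidence with df = 19, t* = 2.539 (from t-table)

Standard error: SE = s/√n = 22/√20 = 4.919350

Margin of error: E = t* × SE = 2.539 × 4.919350 = 12.4902

T-interval: x̄ ± E = 135 ± 12.4902 = (122.5098, 147.4902)

Rounded to 2 decimal places:

(122.51, 147.49)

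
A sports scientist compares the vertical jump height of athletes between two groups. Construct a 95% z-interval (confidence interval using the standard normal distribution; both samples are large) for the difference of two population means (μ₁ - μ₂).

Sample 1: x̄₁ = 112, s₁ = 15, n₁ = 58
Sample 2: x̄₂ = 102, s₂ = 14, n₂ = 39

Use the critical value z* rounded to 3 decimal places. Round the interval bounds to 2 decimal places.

Both samples are large (n₁ = 58 ≥ 30, n₂ = 39 ≥ 30), so a z-interval for the difference of means applies.

Point estimate: x̄₁ - x̄₂ = 112 - 102 = 10

Standard error: SE = √(s₁²/n₁ + s₂²/n₂)
= √(15²/58 + 14²/39)
= √(3.879310 + 5.025641)
= 2.984117

For 95% confidence, z* = 1.96 (from standard normal table)
Margin of error: E = z* × SE = 1.96 × 2.984117 = 5.8489

Z-interval: (x̄₁ - x̄₂) ± E = 10 ± 5.8489 = (4.1511, 15.8489)

Rounded to 2 decimal places:

(4.15, 15.85)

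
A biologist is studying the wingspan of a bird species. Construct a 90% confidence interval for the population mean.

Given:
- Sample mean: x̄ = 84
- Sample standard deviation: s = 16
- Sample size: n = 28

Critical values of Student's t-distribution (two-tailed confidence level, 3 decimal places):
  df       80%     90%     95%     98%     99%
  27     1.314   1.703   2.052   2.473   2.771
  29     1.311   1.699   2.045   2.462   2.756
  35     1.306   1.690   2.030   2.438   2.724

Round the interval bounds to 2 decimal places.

The population standard deviation σ is unknown (only the sample standard deviation s is given), so use a t-interval with df = n - 1 = 28 - 1 = 27.

For 90% confidence with df = 27, t* = 1.703 (from t-table)

Standard error: SE = s/√n = 16/√28 = 3.023716

Margin of error: E = t* × SE = 1.703 × 3.023716 = 5.1494

T-interval: x̄ ± E = 84 ± 5.1494 = (78.8506, 89.1494)

Rounded to 2 decimal places:

(78.85, 89.15)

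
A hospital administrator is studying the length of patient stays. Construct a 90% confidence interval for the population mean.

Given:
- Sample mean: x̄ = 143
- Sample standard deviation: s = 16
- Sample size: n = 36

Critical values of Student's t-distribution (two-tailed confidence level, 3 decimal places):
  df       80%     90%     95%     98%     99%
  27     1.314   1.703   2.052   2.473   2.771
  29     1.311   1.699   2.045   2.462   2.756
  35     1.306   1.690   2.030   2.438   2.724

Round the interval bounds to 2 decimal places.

The population standard deviation σ is unknown (only the sample standard deviation s is given), so use a t-interval with df = n - 1 = 36 - 1 = 35.

For 90% confidence with df = 35, t* = 1.690 (from t-table)

Standard error: SE = s/√n = 16/√36 = 2.666667

Margin of error: E = t* × SE = 1.690 × 2.666667 = 4.5067

T-interval: x̄ ± E = 143 ± 4.5067 = (138.4933, 147.5067)

Rounded to 2 decimal places:

(138.49, 147.51)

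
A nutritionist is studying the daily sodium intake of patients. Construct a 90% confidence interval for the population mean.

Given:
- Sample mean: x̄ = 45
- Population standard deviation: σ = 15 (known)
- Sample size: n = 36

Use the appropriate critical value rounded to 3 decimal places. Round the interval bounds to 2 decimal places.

The population standard deviation σ is known, so use a z-interval (standard normal critical value).

For 90% confidence, z* = 1.645 (from standard normal table)

Standard error: SE = σ/√n = 15/√36 = 2.500000

Margin of error: E = z* × SE = 1.645 × 2.500000 = 4.1125

Z-interval: x̄ ± E = 45 ± 4.1125 = (40.8875, 49.1125)

Rounded to 2 decimal places:

(40.89, 49.11)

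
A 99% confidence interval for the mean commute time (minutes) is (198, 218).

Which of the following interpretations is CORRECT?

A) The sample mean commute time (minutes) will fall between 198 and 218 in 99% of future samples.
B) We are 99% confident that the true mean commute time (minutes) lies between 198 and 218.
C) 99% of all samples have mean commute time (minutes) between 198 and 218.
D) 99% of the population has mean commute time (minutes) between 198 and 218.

A confidence interval represents our confidence in the procedure, not a probability statement about the parameter.

Key concept: If we repeated this sampling process many times and computed a 99% CI each time, about 99% of those intervals would contain the true population parameter.

For this specific interval (198, 218):
- Midpoint (point estimate): 208
- Margin of error: 10

The correct interpretation is the one stating confidence that the true parameter lies in the interval — option B.

B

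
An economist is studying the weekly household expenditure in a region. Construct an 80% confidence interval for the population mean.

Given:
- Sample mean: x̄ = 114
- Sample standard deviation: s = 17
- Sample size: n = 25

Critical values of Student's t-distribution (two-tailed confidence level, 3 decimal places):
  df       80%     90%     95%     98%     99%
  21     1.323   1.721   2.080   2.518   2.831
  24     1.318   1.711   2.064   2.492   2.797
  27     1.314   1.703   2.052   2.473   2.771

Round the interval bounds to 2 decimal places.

The population standard deviation σ is unknown (only the sample standard deviation s is given), so use a t-interval with df = n - 1 = 25 - 1 = 24.

For 80% confidence with df = 24, t* = 1.318 (from t-table)

Standard error: SE = s/√n = 17/√25 = 3.400000

Margin of error: E = t* × SE = 1.318 × 3.400000 = 4.4812

T-interval: x̄ ± E = 114 ± 4.4812 = (109.5188, 118.4812)

Rounded to 2 decimal places:

(109.52, 118.48)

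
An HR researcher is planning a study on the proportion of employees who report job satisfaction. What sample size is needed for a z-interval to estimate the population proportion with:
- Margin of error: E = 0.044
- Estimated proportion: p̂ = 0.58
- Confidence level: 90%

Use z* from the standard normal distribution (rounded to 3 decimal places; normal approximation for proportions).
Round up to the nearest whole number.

Using z* for proportion z-interval (normal approximation).

For 90% confidence, z* = 1.645 (from standard normal table)

Sample size formula for proportion z-interval: n = z*²p̂(1-p̂)/E²

n = 1.645² × 0.58 × 0.42 / 0.044²
  = 2.706025 × 0.2436 / 0.001936
  = 340.4895

Round up to the nearest whole number: n = 341

341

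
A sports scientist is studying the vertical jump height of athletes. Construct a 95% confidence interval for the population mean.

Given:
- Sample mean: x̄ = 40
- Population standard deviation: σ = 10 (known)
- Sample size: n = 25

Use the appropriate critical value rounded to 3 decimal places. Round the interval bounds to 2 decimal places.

The population standard deviation σ is known, so use a z-interval (standard normal critical value).

For 95% confidence, z* = 1.96 (from standard normal table)

Standard error: SE = σ/√n = 10/√25 = 2.000000

Margin of error: E = z* × SE = 1.96 × 2.000000 = 3.9200

Z-interval: x̄ ± E = 40 ± 3.9200 = (36.0800, 43.9200)

Rounded to 2 decimal places:

(36.08, 43.92)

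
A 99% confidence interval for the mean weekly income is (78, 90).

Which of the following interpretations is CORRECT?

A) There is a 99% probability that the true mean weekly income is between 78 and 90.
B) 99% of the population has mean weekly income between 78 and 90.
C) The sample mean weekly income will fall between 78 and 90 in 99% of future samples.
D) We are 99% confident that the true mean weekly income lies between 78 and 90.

A confidence interval represents our confidence in the procedure, not a probability statement about the parameter.

Key concept: If we repeated this sampling process many times and computed a 99% CI each time, about 99% of those intervals would contain the true population parameter.

For this specific interval (78, 90):
- Midpoint (point estimate): 84
- Margin of error: 6

The correct interpretation is the one stating confidence that the true parameter lies in the interval — option D.

D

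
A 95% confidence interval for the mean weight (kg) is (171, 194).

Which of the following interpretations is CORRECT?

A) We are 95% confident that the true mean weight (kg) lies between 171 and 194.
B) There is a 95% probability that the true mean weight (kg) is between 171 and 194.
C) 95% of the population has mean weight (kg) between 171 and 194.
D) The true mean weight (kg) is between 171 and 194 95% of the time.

A confidence interval represents our confidence in the procedure, not a probability statement about the parameter.

Key concept: If we repeated this sampling process many times and computed a 95% CI each time, about 95% of those intervals would contain the true population parameter.

For this specific interval (171, 194):
- Midpoint (point estimate): 182.5
- Margin of error: 11.5

The correct interpretation is the one stating confidence that the true parameter lies in the interval — option A.

A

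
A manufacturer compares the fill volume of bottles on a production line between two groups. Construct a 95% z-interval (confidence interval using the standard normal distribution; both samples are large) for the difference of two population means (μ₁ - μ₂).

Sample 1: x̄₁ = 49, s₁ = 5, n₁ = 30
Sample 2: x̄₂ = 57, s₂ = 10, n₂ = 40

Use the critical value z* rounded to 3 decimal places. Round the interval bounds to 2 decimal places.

Both samples are large (n₁ = 30 ≥ 30, n₂ = 40 ≥ 30), so a z-interval for the difference of means applies.

Point estimate: x̄₁ - x̄₂ = 49 - 57 = -8

Standard error: SE = √(s₁²/n₁ + s₂²/n₂)
= √(5²/30 + 10²/40)
= √(0.833333 + 2.500000)
= 1.825742

For 95% confidence, z* = 1.96 (from standard normal table)
Margin of error: E = z* × SE = 1.96 × 1.825742 = 3.5785

Z-interval: (x̄₁ - x̄₂) ± E = -8 ± 3.5785 = (-11.5785, -4.4215)

Rounded to 2 decimal places:

(-11.58, -4.42)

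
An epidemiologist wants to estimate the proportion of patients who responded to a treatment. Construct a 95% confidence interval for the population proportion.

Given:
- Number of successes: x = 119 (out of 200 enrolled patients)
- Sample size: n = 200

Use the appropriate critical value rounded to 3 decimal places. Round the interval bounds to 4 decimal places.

Sample proportion: p̂ = 119/200 = 0.595000

Check conditions for normal approximation:
  np̂ = 119 ≥ 10 ✓
  n(1-p̂) = 81 ≥ 10 ✓

The sample is large enough, so use a z-interval (normal approximation) for the proportion.

For 95% confidence, z* = 1.96 (from standard normal table)

Standard error: SE = √(p̂(1-p̂)/n) = √(0.595000×0.405000/200) = 0.03471131

Margin of error: E = z* × SE = 1.96 × 0.03471131 = 0.068034

Z-interval: p̂ ± E = 0.595000 ± 0.068034 = (0.526966, 0.663034)

Rounded to 4 decimal places:

(0.5270, 0.6630)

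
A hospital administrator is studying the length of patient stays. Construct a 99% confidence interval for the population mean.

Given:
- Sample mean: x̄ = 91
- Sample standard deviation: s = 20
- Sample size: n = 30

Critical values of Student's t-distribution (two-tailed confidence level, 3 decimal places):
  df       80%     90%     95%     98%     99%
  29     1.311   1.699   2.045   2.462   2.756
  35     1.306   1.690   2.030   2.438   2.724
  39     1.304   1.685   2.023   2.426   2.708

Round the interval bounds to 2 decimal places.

The population standard deviation σ is unknown (only the sample standard deviation s is given), so use a t-interval with df = n - 1 = 30 - 1 = 29.

For 99% confidence with df = 29, t* = 2.756 (from t-table)

Standard error: SE = s/√n = 20/√30 = 3.651484

Margin of error: E = t* × SE = 2.756 × 3.651484 = 10.0635

T-interval: x̄ ± E = 91 ± 10.0635 = (80.9365, 101.0635)

Rounded to 2 decimal places:

(80.94, 101.06)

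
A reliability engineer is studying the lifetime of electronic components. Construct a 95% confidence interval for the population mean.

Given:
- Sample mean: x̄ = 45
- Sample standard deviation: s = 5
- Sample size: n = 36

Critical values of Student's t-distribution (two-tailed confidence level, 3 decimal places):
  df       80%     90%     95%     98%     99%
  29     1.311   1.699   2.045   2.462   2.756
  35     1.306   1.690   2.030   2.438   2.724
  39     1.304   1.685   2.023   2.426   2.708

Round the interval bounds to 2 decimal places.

The population standard deviation σ is unknown (only the sample standard deviation s is given), so use a t-interval with df = n - 1 = 36 - 1 = 35.

For 95% confidence with df = 35, t* = 2.030 (from t-table)

Standard error: SE = s/√n = 5/√36 = 0.833333

Margin of error: E = t* × SE = 2.030 × 0.833333 = 1.6917

T-interval: x̄ ± E = 45 ± 1.6917 = (43.3083, 46.6917)

Rounded to 2 decimal places:

(43.31, 46.69)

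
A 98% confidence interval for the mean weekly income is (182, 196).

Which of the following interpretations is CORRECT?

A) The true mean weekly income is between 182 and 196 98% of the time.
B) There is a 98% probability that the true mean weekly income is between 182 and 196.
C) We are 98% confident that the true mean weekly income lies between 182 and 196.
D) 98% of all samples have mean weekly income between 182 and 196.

A confidence interval represents our confidence in the procedure, not a probability statement about the parameter.

Key concept: If we repeated this sampling process many times and computed a 98% CI each time, about 98% of those intervals would contain the true population parameter.

For this specific interval (182, 196):
- Midpoint (point estimate): 189
- Margin of error: 7

The correct interpretation is the one stating confidence that the true parameter lies in the interval — option C.

C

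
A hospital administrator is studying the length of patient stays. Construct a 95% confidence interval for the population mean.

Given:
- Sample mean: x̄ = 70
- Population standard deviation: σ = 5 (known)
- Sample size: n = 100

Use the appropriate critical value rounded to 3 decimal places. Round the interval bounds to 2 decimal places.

The population standard deviation σ is known, so use a z-interval (standard normal critical value).

For 95% confidence, z* = 1.96 (from standard normal table)

Standard error: SE = σ/√n = 5/√100 = 0.500000

Margin of error: E = z* × SE = 1.96 × 0.500000 = 0.9800

Z-interval: x̄ ± E = 70 ± 0.9800 = (69.0200, 70.9800)

Rounded to 2 decimal places:

(69.02, 70.98)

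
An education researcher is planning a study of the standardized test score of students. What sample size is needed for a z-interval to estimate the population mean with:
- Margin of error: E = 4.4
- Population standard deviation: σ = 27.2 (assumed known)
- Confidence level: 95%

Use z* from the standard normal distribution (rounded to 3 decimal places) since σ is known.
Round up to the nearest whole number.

Using z* since population σ is known (z-interval formula).

For 95% confidence, z* = 1.96 (from standard normal table)

Sample size formula for z-interval: n = (z*σ/E)²

n = (1.96 × 27.2 / 4.4)²
  = (12.116364)²
  = 146.8063

Round up to the nearest whole number: n = 147

147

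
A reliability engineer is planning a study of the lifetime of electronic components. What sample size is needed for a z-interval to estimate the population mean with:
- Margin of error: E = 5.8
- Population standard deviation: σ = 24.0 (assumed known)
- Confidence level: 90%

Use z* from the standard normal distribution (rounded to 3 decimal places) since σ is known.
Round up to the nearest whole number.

Using z* since population σ is known (z-interval formula).

For 90% confidence, z* = 1.645 (from standard normal table)

Sample size formula for z-interval: n = (z*σ/E)²

n = (1.645 × 24.0 / 5.8)²
  = (6.806897)²
  = 46.3338

Round up to the nearest whole number: n = 47

47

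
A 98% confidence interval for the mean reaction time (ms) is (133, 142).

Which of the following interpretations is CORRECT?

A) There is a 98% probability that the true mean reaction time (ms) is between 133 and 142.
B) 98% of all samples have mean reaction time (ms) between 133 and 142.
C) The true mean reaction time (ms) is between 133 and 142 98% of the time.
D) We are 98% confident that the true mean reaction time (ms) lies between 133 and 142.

A confidence interval represents our confidence in the procedure, not a probability statement about the parameter.

Key concept: If we repeated this sampling process many times and computed a 98% CI each time, about 98% of those intervals would contain the true population parameter.

For this specific interval (133, 142):
- Midpoint (point estimate): 137.5
- Margin of error: 4.5

The correct interpretation is the one stating confidence that the true parameter lies in the interval — option D.

D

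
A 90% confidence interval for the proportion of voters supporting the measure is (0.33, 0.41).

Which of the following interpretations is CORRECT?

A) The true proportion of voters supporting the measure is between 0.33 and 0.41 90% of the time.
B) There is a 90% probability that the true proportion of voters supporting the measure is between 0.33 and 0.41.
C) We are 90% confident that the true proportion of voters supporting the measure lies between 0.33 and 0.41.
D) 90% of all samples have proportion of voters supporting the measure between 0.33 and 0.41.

A confidence interval represents our confidence in the procedure, not a probability statement about the parameter.

Key concept: If we repeated this sampling process many times and computed a 90% CI each time, about 90% of those intervals would contain the true population parameter.

For this specific interval (0.33, 0.41):
- Midpoint (point estimate): 0.37
- Margin of error: 0.04

The correct interpretation is the one stating confidence that the true parameter lies in the interval — option C.

C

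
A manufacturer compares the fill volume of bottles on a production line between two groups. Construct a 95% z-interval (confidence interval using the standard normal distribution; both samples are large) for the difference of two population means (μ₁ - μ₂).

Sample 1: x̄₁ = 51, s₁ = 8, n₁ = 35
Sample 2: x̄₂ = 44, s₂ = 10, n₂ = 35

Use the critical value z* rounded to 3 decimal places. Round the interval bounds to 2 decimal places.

Both samples are large (n₁ = 35 ≥ 30, n₂ = 35 ≥ 30), so a z-interval for the difference of means applies.

Point estimate: x̄₁ - x̄₂ = 51 - 44 = 7

Standard error: SE = √(s₁²/n₁ + s₂²/n₂)
= √(8²/35 + 10²/35)
= √(1.828571 + 2.857143)
= 2.164651

For 95% confidence, z* = 1.96 (from standard normal table)
Margin of error: E = z* × SE = 1.96 × 2.164651 = 4.2427

Z-interval: (x̄₁ - x̄₂) ± E = 7 ± 4.2427 = (2.7573, 11.2427)

Rounded to 2 decimal places:

(2.76, 11.24)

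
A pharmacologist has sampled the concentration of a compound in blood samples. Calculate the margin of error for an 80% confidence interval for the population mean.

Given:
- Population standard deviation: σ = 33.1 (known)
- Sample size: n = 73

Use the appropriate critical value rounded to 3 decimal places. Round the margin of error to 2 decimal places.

The population standard deviation σ is known, so use the z-interval margin of error formula.

For 80% confidence, z* = 1.282 (from standard normal table)

Margin of error formula for z-interval: E = z* × σ/√n

E = 1.282 × 33.1/√73
  = 1.282 × 3.874062
  = 4.9665

Rounded to 2 decimal places:

4.97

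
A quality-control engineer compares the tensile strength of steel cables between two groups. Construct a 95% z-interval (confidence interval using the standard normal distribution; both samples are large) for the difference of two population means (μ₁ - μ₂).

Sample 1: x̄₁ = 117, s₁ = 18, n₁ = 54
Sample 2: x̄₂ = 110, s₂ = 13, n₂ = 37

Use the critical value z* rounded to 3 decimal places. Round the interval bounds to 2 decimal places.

Both samples are large (n₁ = 54 ≥ 30, n₂ = 37 ≥ 30), so a z-interval for the difference of means applies.

Point estimate: x̄₁ - x̄₂ = 117 - 110 = 7

Standard error: SE = √(s₁²/n₁ + s₂²/n₂)
= √(18²/54 + 13²/37)
= √(6.000000 + 4.567568)
= 3.250780

For 95% confidence, z* = 1.96 (from standard normal table)
Margin of error: E = z* × SE = 1.96 × 3.250780 = 6.3715

Z-interval: (x̄₁ - x̄₂) ± E = 7 ± 6.3715 = (0.6285, 13.3715)

Rounded to 2 decimal places:

(0.63, 13.37)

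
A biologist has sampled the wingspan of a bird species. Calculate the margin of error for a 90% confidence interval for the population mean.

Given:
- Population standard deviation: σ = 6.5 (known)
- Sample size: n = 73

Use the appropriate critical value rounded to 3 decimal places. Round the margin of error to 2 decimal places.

The population standard deviation σ is known, so use the z-interval margin of error formula.

For 90% confidence, z* = 1.645 (from standard normal table)

Margin of error formula for z-interval: E = z* × σ/√n

E = 1.645 × 6.5/√73
  = 1.645 × 0.760767
  = 1.2515

Rounded to 2 decimal places:

1.25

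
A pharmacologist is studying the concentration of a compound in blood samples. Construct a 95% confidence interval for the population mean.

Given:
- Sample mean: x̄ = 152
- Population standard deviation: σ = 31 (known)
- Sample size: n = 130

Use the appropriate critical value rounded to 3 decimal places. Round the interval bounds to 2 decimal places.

The population standard deviation σ is known, so use a z-interval (standard normal critical value).

For 95% confidence, z* = 1.96 (from standard normal table)

Standard error: SE = σ/√n = 31/√130 = 2.718880

Margin of error: E = z* × SE = 1.96 × 2.718880 = 5.3290

Z-interval: x̄ ± E = 152 ± 5.3290 = (146.6710, 157.3290)

Rounded to 2 decimal places:

(146.67, 157.33)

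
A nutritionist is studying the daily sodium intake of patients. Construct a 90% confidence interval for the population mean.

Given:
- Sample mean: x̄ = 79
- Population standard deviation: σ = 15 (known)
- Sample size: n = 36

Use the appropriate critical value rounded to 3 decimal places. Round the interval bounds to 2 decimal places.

The population standard deviation σ is known, so use a z-interval (standard normal critical value).

For 90% confidence, z* = 1.645 (from standard normal table)

Standard error: SE = σ/√n = 15/√36 = 2.500000

Margin of error: E = z* × SE = 1.645 × 2.500000 = 4.1125

Z-interval: x̄ ± E = 79 ± 4.1125 = (74.8875, 83.1125)

Rounded to 2 decimal places:

(74.89, 83.11)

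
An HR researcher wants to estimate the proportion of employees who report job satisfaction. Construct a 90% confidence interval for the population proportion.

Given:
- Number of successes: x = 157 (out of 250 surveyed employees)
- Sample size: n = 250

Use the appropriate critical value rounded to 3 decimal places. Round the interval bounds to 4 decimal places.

Sample proportion: p̂ = 157/250 = 0.628000

Check conditions for normal approximation:
  np̂ = 157 ≥ 10 ✓
  n(1-p̂) = 93 ≥ 10 ✓

The sample is large enough, so use a z-interval (normal approximation) for the proportion.

For 90% confidence, z* = 1.645 (from standard normal table)

Standard error: SE = √(p̂(1-p̂)/n) = √(0.628000×0.372000/250) = 0.03056900

Margin of error: E = z* × SE = 1.645 × 0.03056900 = 0.050286

Z-interval: p̂ ± E = 0.628000 ± 0.050286 = (0.577714, 0.678286)

Rounded to 4 decimal places:

(0.5777, 0.6783)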